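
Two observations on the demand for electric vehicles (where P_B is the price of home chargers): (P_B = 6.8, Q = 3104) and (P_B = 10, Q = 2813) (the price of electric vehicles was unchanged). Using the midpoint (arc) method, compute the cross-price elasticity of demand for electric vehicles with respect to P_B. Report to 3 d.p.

-0.258

ΔQ_A = 2813 − 3104 = -291; ΔP_B = 10 − 6.8 = 3.2.
Midpoints: Q̄_A = 2958.5, P̄_B = 8.40.
ε = (ΔQ_A/Q̄_A)/(ΔP_B/P̄_B) = (-291/2958.5)/(3.2/8.40) ≈ -0.258.
ε < 0: electric vehicles and home chargers are complements.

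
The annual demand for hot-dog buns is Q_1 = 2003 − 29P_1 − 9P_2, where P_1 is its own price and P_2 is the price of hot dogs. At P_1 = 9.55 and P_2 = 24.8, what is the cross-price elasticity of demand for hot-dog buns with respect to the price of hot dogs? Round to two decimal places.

-0.15

At P_1 = 9.55 and P_2 = 24.8: Q_1 = 1502.85.
∂Q_1/∂P_2 = -9.
ε = (∂Q_1/∂P_2)(P_2/Q_1) = -9 × (24.8/1502.85) ≈ -0.15.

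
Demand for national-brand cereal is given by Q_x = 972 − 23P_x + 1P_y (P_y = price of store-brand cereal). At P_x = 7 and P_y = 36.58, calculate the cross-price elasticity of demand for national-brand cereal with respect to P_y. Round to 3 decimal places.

0.043

At P_x = 7 and P_y = 36.58: Q_x = 847.58.
∂Q_x/∂P_y = 1.
ε = (∂Q_x/∂P_y)(P_y/Q_x) = 1 × (36.58/847.58) ≈ 0.043.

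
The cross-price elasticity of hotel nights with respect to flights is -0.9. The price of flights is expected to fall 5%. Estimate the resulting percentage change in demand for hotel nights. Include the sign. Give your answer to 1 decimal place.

%ΔQ ≈ ε × %ΔP of flights = -0.9 × (-5%) = 4.5%.

4.5%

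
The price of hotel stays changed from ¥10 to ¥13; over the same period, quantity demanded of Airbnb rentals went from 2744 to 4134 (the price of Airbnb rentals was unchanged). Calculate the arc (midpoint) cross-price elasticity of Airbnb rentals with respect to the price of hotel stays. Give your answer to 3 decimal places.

ΔQ_A = 4134 − 2744 = 1390; ΔP_B = 13 − 10 = 3.
Midpoints: Q̄_A = 3439.0, P̄_B = 11.50.
ε = (ΔQ_A/Q̄_A)/(ΔP_B/P̄_B) = (1390/3439.0)/(3/11.50) ≈ 1.549.
ε > 0: Airbnb rentals and hotel stays are substitutes.

1.549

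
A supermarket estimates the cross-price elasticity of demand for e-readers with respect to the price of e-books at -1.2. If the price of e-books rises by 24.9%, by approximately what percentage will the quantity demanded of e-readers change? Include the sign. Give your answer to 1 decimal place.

%ΔQ ≈ ε × %ΔP of e-books = -1.2 × (24.9%) = -29.9%.

-29.9%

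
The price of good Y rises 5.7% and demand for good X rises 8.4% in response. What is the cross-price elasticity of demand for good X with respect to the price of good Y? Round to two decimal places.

ε = (%ΔQ of good X) / (%ΔP of good Y) = (8.4%) / (5.7%) ≈ 1.47.

1.47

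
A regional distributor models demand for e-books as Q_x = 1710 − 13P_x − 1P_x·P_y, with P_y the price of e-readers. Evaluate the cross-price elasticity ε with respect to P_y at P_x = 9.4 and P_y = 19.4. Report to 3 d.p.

At P_x = 9.4 and P_y = 19.4: Q_x = 1405.44.
∂Q_x/∂P_y = -1P_x = -1(9.4) = -9.4000.
ε = (∂Q_x/∂P_y)(P_y/Q_x) = -9.4000 × (19.4/1405.44) ≈ -0.130.

-0.130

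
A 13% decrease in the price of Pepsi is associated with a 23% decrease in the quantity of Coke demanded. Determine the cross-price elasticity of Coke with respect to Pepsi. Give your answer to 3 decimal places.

1.769

ε = (%ΔQ of Coke) / (%ΔP of Pepsi) = (-23%) / (-13%) ≈ 1.769.
Positive cross-price elasticity: substitutes.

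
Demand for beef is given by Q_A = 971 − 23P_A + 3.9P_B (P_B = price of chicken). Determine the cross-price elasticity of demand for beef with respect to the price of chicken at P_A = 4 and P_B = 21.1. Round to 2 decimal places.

0.09

At P_A = 4 and P_B = 21.1: Q_A = 961.29.
∂Q_A/∂P_B = 3.9.
ε = (∂Q_A/∂P_B)(P_B/Q_A) = 3.9 × (21.1/961.29) ≈ 0.09.
Since ε > 0, beef and chicken are substitutes.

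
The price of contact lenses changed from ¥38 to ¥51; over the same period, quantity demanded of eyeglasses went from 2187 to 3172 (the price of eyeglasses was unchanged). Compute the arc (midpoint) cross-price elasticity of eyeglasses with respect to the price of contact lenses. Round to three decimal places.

ΔQ_A = 3172 − 2187 = 985; ΔP_B = 51 − 38 = 13.
Midpoints: Q̄_A = 2679.5, P̄_B = 44.50.
ε = (ΔQ_A/Q̄_A)/(ΔP_B/P̄_B) = (985/2679.5)/(13/44.50) ≈ 1.258.

1.258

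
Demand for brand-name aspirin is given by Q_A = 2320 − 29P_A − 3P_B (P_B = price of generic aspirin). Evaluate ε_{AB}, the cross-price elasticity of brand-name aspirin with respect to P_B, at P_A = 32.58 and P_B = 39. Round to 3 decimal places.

-0.093

At P_A = 32.58 and P_B = 39: Q_A = 1258.18.
∂Q_A/∂P_B = -3.
ε = (∂Q_A/∂P_B)(P_B/Q_A) = -3 × (39/1258.18) ≈ -0.093.
Since ε < 0, brand-name aspirin and generic aspirin are complements.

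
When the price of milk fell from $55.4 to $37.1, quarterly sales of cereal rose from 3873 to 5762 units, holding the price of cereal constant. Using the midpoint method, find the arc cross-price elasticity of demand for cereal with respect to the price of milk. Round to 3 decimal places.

-0.991

ΔQ_A = 5762 − 3873 = 1889; ΔP_B = 37.1 − 55.4 = -18.3.
Midpoints: Q̄_A = 4817.5, P̄_B = 46.25.
ε = (ΔQ_A/Q̄_A)/(ΔP_B/P̄_B) = (1889/4817.5)/(-18.3/46.25) ≈ -0.991.
ε < 0: cereal and milk are complements.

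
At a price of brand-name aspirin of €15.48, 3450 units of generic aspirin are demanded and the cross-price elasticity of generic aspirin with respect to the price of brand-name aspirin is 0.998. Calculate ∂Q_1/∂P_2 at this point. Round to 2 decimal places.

222.42

ε = (∂Q_1/∂P_2)·(P_2/Q_1) ⇒ ∂Q_1/∂P_2 = ε·Q_1/P_2 = 0.998 × 3450/15.48 ≈ 222.42.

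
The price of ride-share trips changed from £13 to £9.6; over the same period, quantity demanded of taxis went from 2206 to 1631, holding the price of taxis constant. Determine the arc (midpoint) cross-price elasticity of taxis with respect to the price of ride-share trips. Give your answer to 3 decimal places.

ΔQ_A = 1631 − 2206 = -575; ΔP_B = 9.6 − 13 = -3.4.
Midpoints: Q̄_A = 1918.5, P̄_B = 11.30.
ε = (ΔQ_A/Q̄_A)/(ΔP_B/P̄_B) = (-575/1918.5)/(-3.4/11.30) ≈ 0.996.
ε > 0: taxis and ride-share trips are substitutes.

0.996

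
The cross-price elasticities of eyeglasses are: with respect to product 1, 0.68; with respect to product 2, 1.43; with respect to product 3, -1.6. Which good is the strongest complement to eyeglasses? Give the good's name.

product 3

Complements have ε < 0. The most negative value is -1.6 (product 3).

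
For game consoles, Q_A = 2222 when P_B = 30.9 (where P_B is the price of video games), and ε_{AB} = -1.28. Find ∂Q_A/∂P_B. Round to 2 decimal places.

ε = (∂Q_A/∂P_B)·(P_B/Q_A) ⇒ ∂Q_A/∂P_B = ε·Q_A/P_B = -1.28 × 2222/30.9 ≈ -92.04.

-92.04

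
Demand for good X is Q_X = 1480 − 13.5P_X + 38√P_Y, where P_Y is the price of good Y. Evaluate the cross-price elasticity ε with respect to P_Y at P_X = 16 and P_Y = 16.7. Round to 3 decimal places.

0.055

At P_X = 16 and P_Y = 16.7: Q_X = 1419.289.
∂Q_X/∂P_Y = 38/(2√P_Y) = 38/(2√16.7) = 4.6494.
ε = (∂Q_X/∂P_Y)(P_Y/Q_X) = 4.6494 × (16.7/1419.289) ≈ 0.055.
ε > 0: substitutes.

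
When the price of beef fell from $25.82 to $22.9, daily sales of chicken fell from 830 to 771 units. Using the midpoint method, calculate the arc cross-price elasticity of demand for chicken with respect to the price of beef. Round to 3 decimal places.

ΔQ_A = 771 − 830 = -59; ΔP_B = 22.9 − 25.82 = -2.92.
Midpoints: Q̄_A = 800.5, P̄_B = 24.36.
ε = (ΔQ_A/Q̄_A)/(ΔP_B/P̄_B) = (-59/800.5)/(-2.92/24.36) ≈ 0.615.
ε > 0: chicken and beef are substitutes.

0.615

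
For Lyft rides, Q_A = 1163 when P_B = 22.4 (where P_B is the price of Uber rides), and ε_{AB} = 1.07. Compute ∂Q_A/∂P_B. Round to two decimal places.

ε = (∂Q_A/∂P_B)·(P_B/Q_A) ⇒ ∂Q_A/∂P_B = ε·Q_A/P_B = 1.07 × 1163/22.4 ≈ 55.55.

55.55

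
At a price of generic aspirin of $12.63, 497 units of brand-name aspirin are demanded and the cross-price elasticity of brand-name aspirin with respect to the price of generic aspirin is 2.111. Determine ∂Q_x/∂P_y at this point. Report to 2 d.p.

83.07

ε = (∂Q_x/∂P_y)·(P_y/Q_x) ⇒ ∂Q_x/∂P_y = ε·Q_x/P_y = 2.111 × 497/12.63 ≈ 83.07.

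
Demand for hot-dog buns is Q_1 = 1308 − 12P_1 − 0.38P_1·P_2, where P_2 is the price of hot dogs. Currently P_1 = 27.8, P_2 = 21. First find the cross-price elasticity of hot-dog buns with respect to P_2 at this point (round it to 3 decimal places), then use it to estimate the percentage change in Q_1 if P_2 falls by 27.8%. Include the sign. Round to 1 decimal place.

At P_1 = 27.8, P_2 = 21: Q_1 = 752.556.
∂Q_1/∂P_2 = -0.38P_1 = -10.5640.
ε = (∂Q_1/∂P_2)(P_2/Q_1) = -10.5640 × 21/752.556 ≈ -0.295.
%ΔQ_1 ≈ ε × %ΔP_2 = -0.295 × (-27.8%) = 8.2%.

8.2%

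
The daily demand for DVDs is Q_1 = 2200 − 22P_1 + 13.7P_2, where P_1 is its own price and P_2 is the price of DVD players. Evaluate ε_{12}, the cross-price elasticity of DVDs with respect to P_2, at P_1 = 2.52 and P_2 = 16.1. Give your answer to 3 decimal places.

0.093

At P_1 = 2.52 and P_2 = 16.1: Q_1 = 2365.13.
∂Q_1/∂P_2 = 13.7.
ε = (∂Q_1/∂P_2)(P_2/Q_1) = 13.7 × (16.1/2365.13) ≈ 0.093.
Since ε > 0, DVDs and DVD players are substitutes.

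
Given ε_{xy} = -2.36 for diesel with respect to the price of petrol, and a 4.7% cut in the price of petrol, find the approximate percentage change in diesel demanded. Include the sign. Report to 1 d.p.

11.1%

%ΔQ ≈ ε × %ΔP of petrol = -2.36 × (-4.7%) = 11.1%.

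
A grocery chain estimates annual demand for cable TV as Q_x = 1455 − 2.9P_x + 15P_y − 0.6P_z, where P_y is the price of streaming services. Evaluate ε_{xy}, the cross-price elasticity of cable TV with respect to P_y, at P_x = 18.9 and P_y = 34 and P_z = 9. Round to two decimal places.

At P_x = 18.9 and P_y = 34 and P_z = 9: Q_x = 1904.79.
∂Q_x/∂P_y = 15.
ε = (∂Q_x/∂P_y)(P_y/Q_x) = 15 × (34/1904.79) ≈ 0.27.
Since ε > 0, cable TV and streaming services are substitutes.

0.27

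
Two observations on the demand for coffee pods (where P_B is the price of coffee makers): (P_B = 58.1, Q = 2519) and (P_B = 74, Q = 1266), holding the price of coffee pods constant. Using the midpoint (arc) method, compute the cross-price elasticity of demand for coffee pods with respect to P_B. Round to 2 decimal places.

ΔQ_A = 1266 − 2519 = -1253; ΔP_B = 74 − 58.1 = 15.9.
Midpoints: Q̄_A = 1892.5, P̄_B = 66.05.
ε = (ΔQ_A/Q̄_A)/(ΔP_B/P̄_B) = (-1253/1892.5)/(15.9/66.05) ≈ -2.75.

-2.75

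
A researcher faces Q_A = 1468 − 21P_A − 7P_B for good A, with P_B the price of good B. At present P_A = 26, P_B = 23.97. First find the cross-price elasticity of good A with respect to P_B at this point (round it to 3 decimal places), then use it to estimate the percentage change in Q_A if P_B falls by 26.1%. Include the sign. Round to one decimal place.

At P_A = 26, P_B = 23.97: Q_A = 754.21.
∂Q_A/∂P_B = -7.
ε = (∂Q_A/∂P_B)(P_B/Q_A) = -7.0000 × 23.97/754.21 ≈ -0.222.
%ΔQ_A ≈ ε × %ΔP_B = -0.222 × (-26.1%) = 5.8%.

5.8%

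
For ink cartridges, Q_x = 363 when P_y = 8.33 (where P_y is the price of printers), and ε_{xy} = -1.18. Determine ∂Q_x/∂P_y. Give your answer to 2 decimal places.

-51.42

ε = (∂Q_x/∂P_y)·(P_y/Q_x) ⇒ ∂Q_x/∂P_y = ε·Q_x/P_y = -1.18 × 363/8.33 ≈ -51.42.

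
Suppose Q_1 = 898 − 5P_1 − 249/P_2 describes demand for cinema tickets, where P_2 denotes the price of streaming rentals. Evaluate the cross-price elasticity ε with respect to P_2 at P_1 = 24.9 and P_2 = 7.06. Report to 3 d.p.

At P_1 = 24.9 and P_2 = 7.06: Q_1 = 738.231.
∂Q_1/∂P_2 = 249/P_2² = 4.9956.
ε = (∂Q_1/∂P_2)(P_2/Q_1) = 4.9956 × (7.06/738.231) ≈ 0.048.

0.048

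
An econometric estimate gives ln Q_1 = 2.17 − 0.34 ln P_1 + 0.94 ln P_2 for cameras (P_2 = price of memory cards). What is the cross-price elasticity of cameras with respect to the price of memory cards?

0.94

In a log-linear (constant-elasticity) demand function, the coefficient on ln P_2 is the cross-price elasticity.
ε = 0.94. Positive, so cameras and memory cards are substitutes.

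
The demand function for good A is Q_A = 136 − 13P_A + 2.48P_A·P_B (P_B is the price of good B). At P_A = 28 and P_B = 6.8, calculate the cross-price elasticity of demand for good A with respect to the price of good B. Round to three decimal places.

1.934

At P_A = 28 and P_B = 6.8: Q_A = 244.192.
∂Q_A/∂P_B = 2.48P_A = 2.48(28) = 69.4400.
ε = (∂Q_A/∂P_B)(P_B/Q_A) = 69.4400 × (6.8/244.192) ≈ 1.934.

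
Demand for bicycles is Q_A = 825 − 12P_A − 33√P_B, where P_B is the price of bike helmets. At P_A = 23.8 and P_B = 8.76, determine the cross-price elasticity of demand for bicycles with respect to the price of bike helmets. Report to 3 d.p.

-0.111

At P_A = 23.8 and P_B = 8.76: Q_A = 441.729.
∂Q_A/∂P_B = -33/(2√P_B) = -33/(2√8.76) = -5.5748.
ε = (∂Q_A/∂P_B)(P_B/Q_A) = -5.5748 × (8.76/441.729) ≈ -0.111.
ε < 0: complements.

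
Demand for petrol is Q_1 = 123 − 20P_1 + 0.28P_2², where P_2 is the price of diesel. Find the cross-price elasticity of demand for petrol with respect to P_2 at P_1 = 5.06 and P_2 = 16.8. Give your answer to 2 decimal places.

At P_1 = 5.06 and P_2 = 16.8: Q_1 = 100.827.
∂Q_1/∂P_2 = 0.56P_2 = 0.56(16.8) = 9.4080.
ε = (∂Q_1/∂P_2)(P_2/Q_1) = 9.4080 × (16.8/100.827) ≈ 1.57.
ε > 0: substitutes.

1.57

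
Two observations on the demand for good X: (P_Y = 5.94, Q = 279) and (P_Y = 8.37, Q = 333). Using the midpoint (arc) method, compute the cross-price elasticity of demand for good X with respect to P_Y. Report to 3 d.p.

0.520

ΔQ_X = 333 − 279 = 54; ΔP_Y = 8.37 − 5.94 = 2.43.
Midpoints: Q̄_X = 306.0, P̄_Y = 7.15.
ε = (ΔQ_X/Q̄_X)/(ΔP_Y/P̄_Y) = (54/306.0)/(2.43/7.15) ≈ 0.520.
ε > 0: good X and good Y are substitutes.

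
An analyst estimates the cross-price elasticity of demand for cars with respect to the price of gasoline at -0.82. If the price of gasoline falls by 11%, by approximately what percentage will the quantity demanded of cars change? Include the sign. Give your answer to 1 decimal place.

%ΔQ ≈ ε × %ΔP of gasoline = -0.82 × (-11%) = 9.0%.
Demand for cars rises by about 9.0%.

9.0%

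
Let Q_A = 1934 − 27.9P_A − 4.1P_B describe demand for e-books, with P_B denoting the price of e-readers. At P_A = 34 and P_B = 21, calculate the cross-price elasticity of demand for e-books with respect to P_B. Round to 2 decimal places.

At P_A = 34 and P_B = 21: Q_A = 899.3.
∂Q_A/∂P_B = -4.1.
ε = (∂Q_A/∂P_B)(P_B/Q_A) = -4.1 × (21/899.3) ≈ -0.10.
Since ε < 0, e-books and e-readers are complements.

-0.10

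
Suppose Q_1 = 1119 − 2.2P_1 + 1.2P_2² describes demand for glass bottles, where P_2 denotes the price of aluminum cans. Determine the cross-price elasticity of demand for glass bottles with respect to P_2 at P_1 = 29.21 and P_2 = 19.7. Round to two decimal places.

0.61

At P_1 = 29.21 and P_2 = 19.7: Q_1 = 1520.446.
∂Q_1/∂P_2 = 2.4P_2 = 2.4(19.7) = 47.2800.
ε = (∂Q_1/∂P_2)(P_2/Q_1) = 47.2800 × (19.7/1520.446) ≈ 0.61.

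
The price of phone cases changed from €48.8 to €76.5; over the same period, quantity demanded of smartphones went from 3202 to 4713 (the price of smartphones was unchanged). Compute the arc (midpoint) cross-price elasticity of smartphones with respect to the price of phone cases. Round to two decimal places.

ΔQ_A = 4713 − 3202 = 1511; ΔP_B = 76.5 − 48.8 = 27.7.
Midpoints: Q̄_A = 3957.5, P̄_B = 62.65.
ε = (ΔQ_A/Q̄_A)/(ΔP_B/P̄_B) = (1511/3957.5)/(27.7/62.65) ≈ 0.86.
ε > 0: smartphones and phone cases are substitutes.

0.86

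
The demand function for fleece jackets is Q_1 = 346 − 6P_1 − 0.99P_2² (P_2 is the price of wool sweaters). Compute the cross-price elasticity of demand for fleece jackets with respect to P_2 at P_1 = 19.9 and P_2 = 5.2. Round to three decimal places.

-0.268

At P_1 = 19.9 and P_2 = 5.2: Q_1 = 199.830.
∂Q_1/∂P_2 = -1.98P_2 = -1.98(5.2) = -10.2960.
ε = (∂Q_1/∂P_2)(P_2/Q_1) = -10.2960 × (5.2/199.830) ≈ -0.268.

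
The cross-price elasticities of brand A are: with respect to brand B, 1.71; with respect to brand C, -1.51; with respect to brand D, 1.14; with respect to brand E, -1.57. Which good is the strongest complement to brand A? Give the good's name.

brand E

Complements have ε < 0. The most negative value is -1.57 (brand E).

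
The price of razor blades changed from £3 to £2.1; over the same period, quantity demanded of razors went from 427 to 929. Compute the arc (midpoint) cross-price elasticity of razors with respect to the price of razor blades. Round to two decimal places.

ΔQ_A = 929 − 427 = 502; ΔP_B = 2.1 − 3 = -0.9.
Midpoints: Q̄_A = 678.0, P̄_B = 2.55.
ε = (ΔQ_A/Q̄_A)/(ΔP_B/P̄_B) = (502/678.0)/(-0.9/2.55) ≈ -2.10.

-2.10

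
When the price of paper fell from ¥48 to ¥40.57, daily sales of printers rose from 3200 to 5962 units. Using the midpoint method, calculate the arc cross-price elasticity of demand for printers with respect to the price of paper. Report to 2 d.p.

-3.59

ΔQ_A = 5962 − 3200 = 2762; ΔP_B = 40.57 − 48 = -7.43.
Midpoints: Q̄_A = 4581.0, P̄_B = 44.28.
ε = (ΔQ_A/Q̄_A)/(ΔP_B/P̄_B) = (2762/4581.0)/(-7.43/44.28) ≈ -3.59.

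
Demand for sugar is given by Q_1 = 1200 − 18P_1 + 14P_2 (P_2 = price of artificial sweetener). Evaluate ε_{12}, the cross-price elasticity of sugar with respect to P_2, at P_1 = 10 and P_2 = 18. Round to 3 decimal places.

0.198

At P_1 = 10 and P_2 = 18: Q_1 = 1272.
∂Q_1/∂P_2 = 14.
ε = (∂Q_1/∂P_2)(P_2/Q_1) = 14 × (18/1272) ≈ 0.198.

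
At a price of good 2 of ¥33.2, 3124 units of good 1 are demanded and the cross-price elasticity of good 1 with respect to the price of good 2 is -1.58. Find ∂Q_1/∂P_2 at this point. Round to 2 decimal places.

ε = (∂Q_1/∂P_2)·(P_2/Q_1) ⇒ ∂Q_1/∂P_2 = ε·Q_1/P_2 = -1.58 × 3124/33.2 ≈ -148.67.

-148.67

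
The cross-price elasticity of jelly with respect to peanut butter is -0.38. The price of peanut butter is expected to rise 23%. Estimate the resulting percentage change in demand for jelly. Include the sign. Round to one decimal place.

%ΔQ ≈ ε × %ΔP of peanut butter = -0.38 × (23%) = -8.7%.

-8.7%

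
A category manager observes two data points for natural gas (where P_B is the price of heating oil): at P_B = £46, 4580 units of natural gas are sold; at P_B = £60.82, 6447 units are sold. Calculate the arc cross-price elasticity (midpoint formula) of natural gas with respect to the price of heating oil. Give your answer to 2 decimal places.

1.22

ΔQ_A = 6447 − 4580 = 1867; ΔP_B = 60.82 − 46 = 14.82.
Midpoints: Q̄_A = 5513.5, P̄_B = 53.41.
ε = (ΔQ_A/Q̄_A)/(ΔP_B/P̄_B) = (1867/5513.5)/(14.82/53.41) ≈ 1.22.
ε > 0: natural gas and heating oil are substitutes.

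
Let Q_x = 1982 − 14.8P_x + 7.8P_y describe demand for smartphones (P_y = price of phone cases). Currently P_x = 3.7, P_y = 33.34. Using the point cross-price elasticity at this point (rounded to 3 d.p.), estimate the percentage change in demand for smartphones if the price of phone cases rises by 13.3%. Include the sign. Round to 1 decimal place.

At P_x = 3.7, P_y = 33.34: Q_x = 2187.292.
∂Q_x/∂P_y = 7.8.
ε = (∂Q_x/∂P_y)(P_y/Q_x) = 7.8000 × 33.34/2187.292 ≈ 0.119.
%ΔQ_x ≈ ε × %ΔP_y = 0.119 × (13.3%) = 1.6%.

1.6%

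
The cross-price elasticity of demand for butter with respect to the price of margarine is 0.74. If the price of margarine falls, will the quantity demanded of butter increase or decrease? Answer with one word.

decrease

ε > 0 and the price of margarine falls, so the quantity of butter moves in the same direction: it decreases.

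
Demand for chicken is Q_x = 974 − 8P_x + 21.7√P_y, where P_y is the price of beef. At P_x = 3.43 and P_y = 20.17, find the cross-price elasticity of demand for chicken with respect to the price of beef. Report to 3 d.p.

At P_x = 3.43 and P_y = 20.17: Q_x = 1044.017.
∂Q_x/∂P_y = 21.7/(2√P_y) = 21.7/(2√20.17) = 2.4159.
ε = (∂Q_x/∂P_y)(P_y/Q_x) = 2.4159 × (20.17/1044.017) ≈ 0.047.
ε > 0: substitutes.

0.047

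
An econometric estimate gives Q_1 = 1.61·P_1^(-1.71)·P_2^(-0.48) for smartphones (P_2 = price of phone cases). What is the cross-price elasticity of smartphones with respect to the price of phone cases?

In a log-linear (constant-elasticity) demand function, the coefficient on the exponent of P_2 is the cross-price elasticity.
ε = -0.48. Negative, so smartphones and phone cases are complements.

-0.48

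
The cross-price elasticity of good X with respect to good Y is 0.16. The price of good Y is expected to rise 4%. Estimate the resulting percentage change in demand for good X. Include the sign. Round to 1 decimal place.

0.6%

%ΔQ ≈ ε × %ΔP of good Y = 0.16 × (4%) = 0.6%.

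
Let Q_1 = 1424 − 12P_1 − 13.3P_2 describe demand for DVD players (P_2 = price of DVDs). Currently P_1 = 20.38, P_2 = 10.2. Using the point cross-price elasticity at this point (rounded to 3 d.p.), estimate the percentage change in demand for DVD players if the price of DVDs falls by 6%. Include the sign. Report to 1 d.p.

0.8%

At P_1 = 20.38, P_2 = 10.2: Q_1 = 1043.78.
∂Q_1/∂P_2 = -13.3.
ε = (∂Q_1/∂P_2)(P_2/Q_1) = -13.3000 × 10.2/1043.78 ≈ -0.130.
%ΔQ_1 ≈ ε × %ΔP_2 = -0.130 × (-6%) = 0.8%.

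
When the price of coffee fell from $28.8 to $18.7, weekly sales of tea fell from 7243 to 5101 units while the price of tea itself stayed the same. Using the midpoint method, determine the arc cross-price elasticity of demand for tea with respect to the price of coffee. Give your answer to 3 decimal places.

ΔQ_A = 5101 − 7243 = -2142; ΔP_B = 18.7 − 28.8 = -10.1.
Midpoints: Q̄_A = 6172.0, P̄_B = 23.75.
ε = (ΔQ_A/Q̄_A)/(ΔP_B/P̄_B) = (-2142/6172.0)/(-10.1/23.75) ≈ 0.816.

0.816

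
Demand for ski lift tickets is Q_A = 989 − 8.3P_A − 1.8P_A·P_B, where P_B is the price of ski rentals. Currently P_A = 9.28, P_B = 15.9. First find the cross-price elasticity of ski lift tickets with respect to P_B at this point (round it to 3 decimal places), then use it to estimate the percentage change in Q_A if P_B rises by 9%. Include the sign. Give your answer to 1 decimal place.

At P_A = 9.28, P_B = 15.9: Q_A = 646.382.
∂Q_A/∂P_B = -1.8P_A = -16.7040.
ε = (∂Q_A/∂P_B)(P_B/Q_A) = -16.7040 × 15.9/646.382 ≈ -0.411.
%ΔQ_A ≈ ε × %ΔP_B = -0.411 × (9%) = -3.7%.

-3.7%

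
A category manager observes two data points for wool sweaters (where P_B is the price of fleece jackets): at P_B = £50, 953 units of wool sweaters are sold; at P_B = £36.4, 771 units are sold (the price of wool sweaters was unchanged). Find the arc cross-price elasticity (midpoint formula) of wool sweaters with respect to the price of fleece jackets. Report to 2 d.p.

ΔQ_A = 771 − 953 = -182; ΔP_B = 36.4 − 50 = -13.6.
Midpoints: Q̄_A = 862.0, P̄_B = 43.20.
ε = (ΔQ_A/Q̄_A)/(ΔP_B/P̄_B) = (-182/862.0)/(-13.6/43.20) ≈ 0.67.

0.67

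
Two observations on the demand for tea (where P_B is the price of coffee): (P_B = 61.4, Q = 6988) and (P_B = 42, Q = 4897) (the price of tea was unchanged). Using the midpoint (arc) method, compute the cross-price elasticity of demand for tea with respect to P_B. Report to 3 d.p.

ΔQ_A = 4897 − 6988 = -2091; ΔP_B = 42 − 61.4 = -19.4.
Midpoints: Q̄_A = 5942.5, P̄_B = 51.70.
ε = (ΔQ_A/Q̄_A)/(ΔP_B/P̄_B) = (-2091/5942.5)/(-19.4/51.70) ≈ 0.938.

0.938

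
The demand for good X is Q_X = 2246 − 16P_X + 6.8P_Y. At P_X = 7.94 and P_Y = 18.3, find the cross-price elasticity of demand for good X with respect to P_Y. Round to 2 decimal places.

At P_X = 7.94 and P_Y = 18.3: Q_X = 2243.4.
∂Q_X/∂P_Y = 6.8.
ε = (∂Q_X/∂P_Y)(P_Y/Q_X) = 6.8 × (18.3/2243.4) ≈ 0.06.
Since ε > 0, good X and good Y are substitutes.

0.06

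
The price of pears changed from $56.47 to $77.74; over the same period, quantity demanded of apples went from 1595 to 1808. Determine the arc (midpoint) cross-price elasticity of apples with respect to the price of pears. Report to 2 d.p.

ΔQ_A = 1808 − 1595 = 213; ΔP_B = 77.74 − 56.47 = 21.27.
Midpoints: Q̄_A = 1701.5, P̄_B = 67.10.
ε = (ΔQ_A/Q̄_A)/(ΔP_B/P̄_B) = (213/1701.5)/(21.27/67.10) ≈ 0.39.
ε > 0: apples and pears are substitutes.

0.39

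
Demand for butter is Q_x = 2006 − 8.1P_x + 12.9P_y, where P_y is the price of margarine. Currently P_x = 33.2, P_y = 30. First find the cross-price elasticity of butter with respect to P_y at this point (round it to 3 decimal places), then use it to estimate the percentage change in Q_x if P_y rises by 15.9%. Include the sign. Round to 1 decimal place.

At P_x = 33.2, P_y = 30: Q_x = 2124.08.
∂Q_x/∂P_y = 12.9.
ε = (∂Q_x/∂P_y)(P_y/Q_x) = 12.9000 × 30/2124.08 ≈ 0.182.
%ΔQ_x ≈ ε × %ΔP_y = 0.182 × (15.9%) = 2.9%.

2.9%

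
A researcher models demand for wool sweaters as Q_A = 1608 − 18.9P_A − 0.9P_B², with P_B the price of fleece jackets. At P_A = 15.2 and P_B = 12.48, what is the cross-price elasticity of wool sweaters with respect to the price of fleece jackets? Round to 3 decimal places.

At P_A = 15.2 and P_B = 12.48: Q_A = 1180.545.
∂Q_A/∂P_B = -1.8P_B = -1.8(12.48) = -22.4640.
ε = (∂Q_A/∂P_B)(P_B/Q_A) = -22.4640 × (12.48/1180.545) ≈ -0.237.

-0.237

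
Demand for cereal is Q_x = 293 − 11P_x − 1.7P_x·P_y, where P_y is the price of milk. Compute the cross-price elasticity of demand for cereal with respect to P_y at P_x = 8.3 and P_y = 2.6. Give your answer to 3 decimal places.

At P_x = 8.3 and P_y = 2.6: Q_x = 165.014.
∂Q_x/∂P_y = -1.7P_x = -1.7(8.3) = -14.1100.
ε = (∂Q_x/∂P_y)(P_y/Q_x) = -14.1100 × (2.6/165.014) ≈ -0.222.
ε < 0: complements.

-0.222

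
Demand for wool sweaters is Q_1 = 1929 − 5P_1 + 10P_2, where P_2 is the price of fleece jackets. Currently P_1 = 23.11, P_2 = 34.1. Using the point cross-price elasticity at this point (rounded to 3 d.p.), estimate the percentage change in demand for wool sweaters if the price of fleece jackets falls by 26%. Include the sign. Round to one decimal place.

-4.1%

At P_1 = 23.11, P_2 = 34.1: Q_1 = 2154.45.
∂Q_1/∂P_2 = 10.
ε = (∂Q_1/∂P_2)(P_2/Q_1) = 10.0000 × 34.1/2154.45 ≈ 0.158.
%ΔQ_1 ≈ ε × %ΔP_2 = 0.158 × (-26%) = -4.1%.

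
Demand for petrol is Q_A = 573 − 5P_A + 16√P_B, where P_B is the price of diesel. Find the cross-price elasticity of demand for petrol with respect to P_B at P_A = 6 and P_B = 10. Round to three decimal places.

At P_A = 6 and P_B = 10: Q_A = 593.596.
∂Q_A/∂P_B = 16/(2√P_B) = 16/(2√10) = 2.5298.
ε = (∂Q_A/∂P_B)(P_B/Q_A) = 2.5298 × (10/593.596) ≈ 0.043.
ε > 0: substitutes.

0.043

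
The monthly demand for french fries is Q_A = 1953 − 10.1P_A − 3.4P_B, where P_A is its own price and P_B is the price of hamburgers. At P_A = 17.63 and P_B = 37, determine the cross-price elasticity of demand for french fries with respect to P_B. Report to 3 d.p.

At P_A = 17.63 and P_B = 37: Q_A = 1649.137.
∂Q_A/∂P_B = -3.4.
ε = (∂Q_A/∂P_B)(P_B/Q_A) = -3.4 × (37/1649.137) ≈ -0.076.

-0.076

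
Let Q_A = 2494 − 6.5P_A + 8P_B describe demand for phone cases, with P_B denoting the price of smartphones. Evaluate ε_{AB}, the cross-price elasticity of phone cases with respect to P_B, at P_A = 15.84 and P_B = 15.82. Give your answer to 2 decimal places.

At P_A = 15.84 and P_B = 15.82: Q_A = 2517.6.
∂Q_A/∂P_B = 8.
ε = (∂Q_A/∂P_B)(P_B/Q_A) = 8 × (15.82/2517.6) ≈ 0.05.

0.05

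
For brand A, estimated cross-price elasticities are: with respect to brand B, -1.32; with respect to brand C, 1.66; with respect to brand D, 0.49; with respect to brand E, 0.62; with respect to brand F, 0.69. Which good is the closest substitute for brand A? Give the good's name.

Substitutes have ε > 0. Among the positive values, 1.66 (brand C) is largest.

brand C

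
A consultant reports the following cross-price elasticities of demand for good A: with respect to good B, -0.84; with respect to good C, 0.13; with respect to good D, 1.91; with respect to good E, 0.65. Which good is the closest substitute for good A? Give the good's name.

good D

Substitutes have ε > 0. Among the positive values, 1.91 (good D) is largest.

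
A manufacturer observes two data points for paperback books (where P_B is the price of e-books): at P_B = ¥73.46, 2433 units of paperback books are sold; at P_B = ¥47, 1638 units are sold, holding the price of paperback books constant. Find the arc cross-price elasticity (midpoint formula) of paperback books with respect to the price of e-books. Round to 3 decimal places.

0.889

ΔQ_A = 1638 − 2433 = -795; ΔP_B = 47 − 73.46 = -26.46.
Midpoints: Q̄_A = 2035.5, P̄_B = 60.23.
ε = (ΔQ_A/Q̄_A)/(ΔP_B/P̄_B) = (-795/2035.5)/(-26.46/60.23) ≈ 0.889.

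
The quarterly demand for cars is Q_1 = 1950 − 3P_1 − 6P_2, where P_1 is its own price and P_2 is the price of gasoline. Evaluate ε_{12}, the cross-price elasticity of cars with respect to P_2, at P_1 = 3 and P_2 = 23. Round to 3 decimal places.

-0.077

At P_1 = 3 and P_2 = 23: Q_1 = 1803.
∂Q_1/∂P_2 = -6.
ε = (∂Q_1/∂P_2)(P_2/Q_1) = -6 × (23/1803) ≈ -0.077.
Since ε < 0, cars and gasoline are complements.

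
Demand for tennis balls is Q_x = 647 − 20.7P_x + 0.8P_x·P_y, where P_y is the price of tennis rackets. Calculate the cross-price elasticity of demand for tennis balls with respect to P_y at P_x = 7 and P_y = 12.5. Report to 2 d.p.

At P_x = 7 and P_y = 12.5: Q_x = 572.1.
∂Q_x/∂P_y = 0.8P_x = 0.8(7) = 5.6000.
ε = (∂Q_x/∂P_y)(P_y/Q_x) = 5.6000 × (12.5/572.1) ≈ 0.12.

0.12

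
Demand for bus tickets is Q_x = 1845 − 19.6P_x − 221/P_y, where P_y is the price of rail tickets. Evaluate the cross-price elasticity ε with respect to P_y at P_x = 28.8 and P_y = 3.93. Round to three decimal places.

At P_x = 28.8 and P_y = 3.93: Q_x = 1224.286.
∂Q_x/∂P_y = 221/P_y² = 14.3089.
ε = (∂Q_x/∂P_y)(P_y/Q_x) = 14.3089 × (3.93/1224.286) ≈ 0.046.
ε > 0: substitutes.

0.046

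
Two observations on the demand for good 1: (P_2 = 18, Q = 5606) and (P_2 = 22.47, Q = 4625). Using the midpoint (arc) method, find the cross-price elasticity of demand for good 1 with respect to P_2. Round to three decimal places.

ΔQ_1 = 4625 − 5606 = -981; ΔP_2 = 22.47 − 18 = 4.47.
Midpoints: Q̄_1 = 5115.5, P̄_2 = 20.23.
ε = (ΔQ_1/Q̄_1)/(ΔP_2/P̄_2) = (-981/5115.5)/(4.47/20.23) ≈ -0.868.

-0.868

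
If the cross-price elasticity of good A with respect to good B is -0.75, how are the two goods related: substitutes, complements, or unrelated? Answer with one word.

complements

ε = -0.75 < 0, so a higher price of good B lowers demand for good A: complements.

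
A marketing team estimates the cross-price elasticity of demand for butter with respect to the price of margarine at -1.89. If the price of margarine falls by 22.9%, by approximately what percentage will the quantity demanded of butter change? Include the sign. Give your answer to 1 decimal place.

43.3%

%ΔQ ≈ ε × %ΔP of margarine = -1.89 × (-22.9%) = 43.3%.
Demand for butter rises by about 43.3%.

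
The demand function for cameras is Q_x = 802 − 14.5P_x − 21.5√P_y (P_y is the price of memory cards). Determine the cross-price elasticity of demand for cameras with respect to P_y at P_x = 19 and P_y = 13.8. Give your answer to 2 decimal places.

At P_x = 19 and P_y = 13.8: Q_x = 446.631.
∂Q_x/∂P_y = -21.5/(2√P_y) = -21.5/(2√13.8) = -2.8938.
ε = (∂Q_x/∂P_y)(P_y/Q_x) = -2.8938 × (13.8/446.631) ≈ -0.09.
ε < 0: complements.

-0.09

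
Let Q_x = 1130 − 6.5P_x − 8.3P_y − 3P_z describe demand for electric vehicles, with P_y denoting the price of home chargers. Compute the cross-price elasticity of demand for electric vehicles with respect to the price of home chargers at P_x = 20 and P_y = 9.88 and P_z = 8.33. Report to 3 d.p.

At P_x = 20 and P_y = 9.88 and P_z = 8.33: Q_x = 893.006.
∂Q_x/∂P_y = -8.3.
ε = (∂Q_x/∂P_y)(P_y/Q_x) = -8.3 × (9.88/893.006) ≈ -0.092.
Since ε < 0, electric vehicles and home chargers are complements.

-0.092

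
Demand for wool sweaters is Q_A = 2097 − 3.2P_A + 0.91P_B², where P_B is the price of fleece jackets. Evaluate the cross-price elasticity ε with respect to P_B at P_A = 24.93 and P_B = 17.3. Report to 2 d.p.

0.24

At P_A = 24.93 and P_B = 17.3: Q_A = 2289.578.
∂Q_A/∂P_B = 1.82P_B = 1.82(17.3) = 31.4860.
ε = (∂Q_A/∂P_B)(P_B/Q_A) = 31.4860 × (17.3/2289.578) ≈ 0.24.
ε > 0: substitutes.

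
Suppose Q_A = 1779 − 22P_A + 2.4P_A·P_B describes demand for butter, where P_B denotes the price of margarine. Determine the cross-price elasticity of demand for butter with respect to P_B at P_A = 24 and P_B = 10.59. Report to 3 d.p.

At P_A = 24 and P_B = 10.59: Q_A = 1860.984.
∂Q_A/∂P_B = 2.4P_A = 2.4(24) = 57.6000.
ε = (∂Q_A/∂P_B)(P_B/Q_A) = 57.6000 × (10.59/1860.984) ≈ 0.328.
ε > 0: substitutes.

0.328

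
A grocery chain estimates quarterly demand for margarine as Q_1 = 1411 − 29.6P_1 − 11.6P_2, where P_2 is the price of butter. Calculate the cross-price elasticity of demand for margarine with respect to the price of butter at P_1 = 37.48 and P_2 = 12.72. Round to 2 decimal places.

-0.96

At P_1 = 37.48 and P_2 = 12.72: Q_1 = 154.04.
∂Q_1/∂P_2 = -11.6.
ε = (∂Q_1/∂P_2)(P_2/Q_1) = -11.6 × (12.72/154.04) ≈ -0.96.
Since ε < 0, margarine and butter are complements.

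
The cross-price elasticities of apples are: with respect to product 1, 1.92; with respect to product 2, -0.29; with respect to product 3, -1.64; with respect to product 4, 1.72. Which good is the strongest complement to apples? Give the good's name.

product 3

Complements have ε < 0. The most negative value is -1.64 (product 3).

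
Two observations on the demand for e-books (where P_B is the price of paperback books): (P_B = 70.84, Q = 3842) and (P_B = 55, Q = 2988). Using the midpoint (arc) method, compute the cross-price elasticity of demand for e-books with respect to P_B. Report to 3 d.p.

ΔQ_A = 2988 − 3842 = -854; ΔP_B = 55 − 70.84 = -15.84.
Midpoints: Q̄_A = 3415.0, P̄_B = 62.92.
ε = (ΔQ_A/Q̄_A)/(ΔP_B/P̄_B) = (-854/3415.0)/(-15.84/62.92) ≈ 0.993.

0.993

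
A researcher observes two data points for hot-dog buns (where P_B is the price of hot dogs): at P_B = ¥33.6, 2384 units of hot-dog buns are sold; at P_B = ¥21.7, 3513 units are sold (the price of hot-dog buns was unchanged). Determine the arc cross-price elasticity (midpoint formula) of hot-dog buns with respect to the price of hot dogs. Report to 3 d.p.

-0.890

ΔQ_A = 3513 − 2384 = 1129; ΔP_B = 21.7 − 33.6 = -11.9.
Midpoints: Q̄_A = 2948.5, P̄_B = 27.65.
ε = (ΔQ_A/Q̄_A)/(ΔP_B/P̄_B) = (1129/2948.5)/(-11.9/27.65) ≈ -0.890.
ε < 0: hot-dog buns and hot dogs are complements.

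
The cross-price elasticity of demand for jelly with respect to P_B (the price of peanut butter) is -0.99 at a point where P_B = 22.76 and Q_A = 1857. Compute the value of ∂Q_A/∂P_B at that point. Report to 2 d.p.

-80.77

ε = (∂Q_A/∂P_B)·(P_B/Q_A) ⇒ ∂Q_A/∂P_B = ε·Q_A/P_B = -0.99 × 1857/22.76 ≈ -80.77.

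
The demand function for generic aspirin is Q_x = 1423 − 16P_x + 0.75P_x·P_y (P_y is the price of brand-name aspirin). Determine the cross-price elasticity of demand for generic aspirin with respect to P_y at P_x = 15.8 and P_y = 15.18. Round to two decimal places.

0.13

At P_x = 15.8 and P_y = 15.18: Q_x = 1350.083.
∂Q_x/∂P_y = 0.75P_x = 0.75(15.8) = 11.8500.
ε = (∂Q_x/∂P_y)(P_y/Q_x) = 11.8500 × (15.18/1350.083) ≈ 0.13.
ε > 0: substitutes.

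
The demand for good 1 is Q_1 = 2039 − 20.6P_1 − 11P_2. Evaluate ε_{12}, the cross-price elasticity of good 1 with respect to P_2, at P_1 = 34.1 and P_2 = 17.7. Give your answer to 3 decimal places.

-0.171

At P_1 = 34.1 and P_2 = 17.7: Q_1 = 1141.84.
∂Q_1/∂P_2 = -11.
ε = (∂Q_1/∂P_2)(P_2/Q_1) = -11 × (17.7/1141.84) ≈ -0.171.
Since ε < 0, good 1 and good 2 are complements.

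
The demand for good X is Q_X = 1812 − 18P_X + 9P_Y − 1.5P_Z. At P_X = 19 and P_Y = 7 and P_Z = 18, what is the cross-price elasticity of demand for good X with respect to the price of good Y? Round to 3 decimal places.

At P_X = 19 and P_Y = 7 and P_Z = 18: Q_X = 1506.
∂Q_X/∂P_Y = 9.
ε = (∂Q_X/∂P_Y)(P_Y/Q_X) = 9 × (7/1506) ≈ 0.042.

0.042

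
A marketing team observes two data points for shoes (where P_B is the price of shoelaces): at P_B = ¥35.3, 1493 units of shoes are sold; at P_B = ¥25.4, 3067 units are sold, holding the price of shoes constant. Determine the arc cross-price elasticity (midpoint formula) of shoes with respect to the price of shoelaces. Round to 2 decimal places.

-2.12

ΔQ_A = 3067 − 1493 = 1574; ΔP_B = 25.4 − 35.3 = -9.9.
Midpoints: Q̄_A = 2280.0, P̄_B = 30.35.
ε = (ΔQ_A/Q̄_A)/(ΔP_B/P̄_B) = (1574/2280.0)/(-9.9/30.35) ≈ -2.12.
ε < 0: shoes and shoelaces are complements.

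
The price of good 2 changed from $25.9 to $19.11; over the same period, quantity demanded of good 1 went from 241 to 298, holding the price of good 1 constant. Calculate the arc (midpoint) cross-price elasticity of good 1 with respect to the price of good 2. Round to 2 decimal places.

ΔQ_1 = 298 − 241 = 57; ΔP_2 = 19.11 − 25.9 = -6.79.
Midpoints: Q̄_1 = 269.5, P̄_2 = 22.50.
ε = (ΔQ_1/Q̄_1)/(ΔP_2/P̄_2) = (57/269.5)/(-6.79/22.50) ≈ -0.70.
ε < 0: good 1 and good 2 are complements.

-0.70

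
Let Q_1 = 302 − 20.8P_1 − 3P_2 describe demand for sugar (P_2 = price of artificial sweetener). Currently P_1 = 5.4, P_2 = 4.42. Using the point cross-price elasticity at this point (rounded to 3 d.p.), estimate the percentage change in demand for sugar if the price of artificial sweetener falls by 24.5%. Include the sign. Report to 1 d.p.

1.8%

At P_1 = 5.4, P_2 = 4.42: Q_1 = 176.42.
∂Q_1/∂P_2 = -3.
ε = (∂Q_1/∂P_2)(P_2/Q_1) = -3.0000 × 4.42/176.42 ≈ -0.075.
%ΔQ_1 ≈ ε × %ΔP_2 = -0.075 × (-24.5%) = 1.8%.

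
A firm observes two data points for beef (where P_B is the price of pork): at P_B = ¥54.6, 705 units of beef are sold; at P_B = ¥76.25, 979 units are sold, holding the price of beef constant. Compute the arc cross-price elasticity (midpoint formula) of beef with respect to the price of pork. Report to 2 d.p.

0.98

ΔQ_A = 979 − 705 = 274; ΔP_B = 76.25 − 54.6 = 21.65.
Midpoints: Q̄_A = 842.0, P̄_B = 65.42.
ε = (ΔQ_A/Q̄_A)/(ΔP_B/P̄_B) = (274/842.0)/(21.65/65.42) ≈ 0.98.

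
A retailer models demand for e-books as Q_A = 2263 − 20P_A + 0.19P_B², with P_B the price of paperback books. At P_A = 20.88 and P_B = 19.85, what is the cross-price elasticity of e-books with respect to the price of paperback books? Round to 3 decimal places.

0.078

At P_A = 20.88 and P_B = 19.85: Q_A = 1920.264.
∂Q_A/∂P_B = 0.38P_B = 0.38(19.85) = 7.5430.
ε = (∂Q_A/∂P_B)(P_B/Q_A) = 7.5430 × (19.85/1920.264) ≈ 0.078.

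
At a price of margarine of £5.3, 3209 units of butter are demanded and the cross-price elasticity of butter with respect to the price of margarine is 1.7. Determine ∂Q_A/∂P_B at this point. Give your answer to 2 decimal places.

ε = (∂Q_A/∂P_B)·(P_B/Q_A) ⇒ ∂Q_A/∂P_B = ε·Q_A/P_B = 1.7 × 3209/5.3 ≈ 1029.30.

1029.30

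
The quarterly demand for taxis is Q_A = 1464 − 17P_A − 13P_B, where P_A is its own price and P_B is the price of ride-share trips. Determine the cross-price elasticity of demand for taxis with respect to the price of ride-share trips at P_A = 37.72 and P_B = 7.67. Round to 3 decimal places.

At P_A = 37.72 and P_B = 7.67: Q_A = 723.05.
∂Q_A/∂P_B = -13.
ε = (∂Q_A/∂P_B)(P_B/Q_A) = -13 × (7.67/723.05) ≈ -0.138.
Since ε < 0, taxis and ride-share trips are complements.

-0.138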